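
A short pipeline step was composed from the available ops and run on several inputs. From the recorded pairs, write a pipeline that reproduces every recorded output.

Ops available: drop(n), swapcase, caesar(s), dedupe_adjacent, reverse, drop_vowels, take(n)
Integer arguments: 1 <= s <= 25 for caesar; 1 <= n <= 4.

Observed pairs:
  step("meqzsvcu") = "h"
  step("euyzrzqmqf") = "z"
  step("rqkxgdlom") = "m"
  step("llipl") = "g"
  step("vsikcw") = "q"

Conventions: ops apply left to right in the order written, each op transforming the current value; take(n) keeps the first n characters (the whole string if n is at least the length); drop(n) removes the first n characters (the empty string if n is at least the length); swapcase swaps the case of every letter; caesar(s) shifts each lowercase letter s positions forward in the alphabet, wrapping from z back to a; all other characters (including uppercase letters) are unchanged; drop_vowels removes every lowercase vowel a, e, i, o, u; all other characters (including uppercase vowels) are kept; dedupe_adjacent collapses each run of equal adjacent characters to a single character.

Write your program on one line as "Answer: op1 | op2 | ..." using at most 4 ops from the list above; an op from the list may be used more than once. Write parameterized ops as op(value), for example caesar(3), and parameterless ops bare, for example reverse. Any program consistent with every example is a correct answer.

caesar(17) | caesar(4) | drop_vowels | take(1)

Check, running the answer program on each example:
  "meqzsvcu" -> "dvhqjmtl" -> "hzlunqxp" -> "hzlnqxp" -> "h"
  "euyzrzqmqf" -> "vlpqiqhdhw" -> "zptumulhla" -> "zptmlhl" -> "z"
  "rqkxgdlom" -> "ihboxucfd" -> "mlfsbygjh" -> "mlfsbygjh" -> "m"
  "llipl" -> "cczgc" -> "ggdkg" -> "ggdkg" -> "g"
  "vsikcw" -> "mjzbtn" -> "qndfxr" -> "qndfxr" -> "q"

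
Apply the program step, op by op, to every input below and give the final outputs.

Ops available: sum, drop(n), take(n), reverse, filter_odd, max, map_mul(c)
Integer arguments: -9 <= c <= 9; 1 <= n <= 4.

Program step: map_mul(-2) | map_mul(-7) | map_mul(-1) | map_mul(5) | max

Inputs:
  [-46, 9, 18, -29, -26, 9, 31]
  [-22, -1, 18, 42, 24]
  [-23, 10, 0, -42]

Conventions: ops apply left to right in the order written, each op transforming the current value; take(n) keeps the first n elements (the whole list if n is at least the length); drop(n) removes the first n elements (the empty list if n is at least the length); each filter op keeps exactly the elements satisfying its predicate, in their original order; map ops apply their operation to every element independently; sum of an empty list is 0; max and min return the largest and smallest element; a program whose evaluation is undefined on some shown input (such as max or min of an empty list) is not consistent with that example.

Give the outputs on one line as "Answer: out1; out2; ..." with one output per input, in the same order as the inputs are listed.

Execution, op by op:
  [-46, 9, 18, -29, -26, 9, 31] -> [92, -18, -36, 58, 52, -18, -62] -> [-644, 126, 252, -406, -364, 126, 434] -> [644, -126, -252, 406, 364, -126, -434] -> [3220, -630, -1260, 2030, 1820, -630, -2170] -> 3220
  [-22, -1, 18, 42, 24] -> [44, 2, -36, -84, -48] -> [-308, -14, 252, 588, 336] -> [308, 14, -252, -588, -336] -> [1540, 70, -1260, -2940, -1680] -> 1540
  [-23, 10, 0, -42] -> [46, -20, 0, 84] -> [-322, 140, 0, -588] -> [322, -140, 0, 588] -> [1610, -700, 0, 2940] -> 2940

3220; 1540; 2940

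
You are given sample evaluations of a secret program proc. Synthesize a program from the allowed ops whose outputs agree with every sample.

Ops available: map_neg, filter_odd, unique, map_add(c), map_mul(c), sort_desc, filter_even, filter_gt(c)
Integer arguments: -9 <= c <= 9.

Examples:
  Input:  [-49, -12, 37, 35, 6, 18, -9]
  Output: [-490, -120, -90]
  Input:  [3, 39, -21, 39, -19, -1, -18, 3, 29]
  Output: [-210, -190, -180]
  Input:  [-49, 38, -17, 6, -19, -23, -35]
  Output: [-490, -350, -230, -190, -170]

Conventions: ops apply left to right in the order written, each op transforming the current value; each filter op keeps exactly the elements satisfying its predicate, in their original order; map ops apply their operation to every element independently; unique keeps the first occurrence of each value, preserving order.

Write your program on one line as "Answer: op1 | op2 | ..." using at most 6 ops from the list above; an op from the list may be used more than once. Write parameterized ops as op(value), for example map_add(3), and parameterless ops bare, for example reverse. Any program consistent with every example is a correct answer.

map_neg | filter_gt(3) | sort_desc | map_neg | map_mul(-2) | map_mul(-5)

Check, running the answer program on each example:
  [-49, -12, 37, 35, 6, 18, -9] -> [49, 12, -37, -35, -6, -18, 9] -> [49, 12, 9] -> [49, 12, 9] -> [-49, -12, -9] -> [98, 24, 18] -> [-490, -120, -90]
  [3, 39, -21, 39, -19, -1, -18, 3, 29] -> [-3, -39, 21, -39, 19, 1, 18, -3, -29] -> [21, 19, 18] -> [21, 19, 18] -> [-21, -19, -18] -> [42, 38, 36] -> [-210, -190, -180]
  [-49, 38, -17, 6, -19, -23, -35] -> [49, -38, 17, -6, 19, 23, 35] -> [49, 17, 19, 23, 35] -> [49, 35, 23, 19, 17] -> [-49, -35, -23, -19, -17] -> [98, 70, 46, 38, 34] -> [-490, -350, -230, -190, -170]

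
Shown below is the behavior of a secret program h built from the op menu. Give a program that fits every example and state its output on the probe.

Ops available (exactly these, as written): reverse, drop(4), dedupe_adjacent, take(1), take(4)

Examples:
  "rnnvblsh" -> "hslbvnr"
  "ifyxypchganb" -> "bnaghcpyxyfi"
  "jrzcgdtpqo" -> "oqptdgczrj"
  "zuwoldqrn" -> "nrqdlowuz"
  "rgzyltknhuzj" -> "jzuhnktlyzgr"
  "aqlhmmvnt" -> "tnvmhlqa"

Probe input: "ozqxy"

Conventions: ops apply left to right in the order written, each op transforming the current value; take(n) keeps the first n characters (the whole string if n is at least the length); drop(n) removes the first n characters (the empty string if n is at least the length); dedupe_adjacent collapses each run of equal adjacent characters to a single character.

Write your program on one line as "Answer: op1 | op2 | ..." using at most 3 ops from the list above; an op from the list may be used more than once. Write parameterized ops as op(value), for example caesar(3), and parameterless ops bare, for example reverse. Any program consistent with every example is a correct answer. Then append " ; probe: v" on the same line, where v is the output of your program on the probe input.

reverse | dedupe_adjacent ; probe: "yxqzo"

Check, running the answer program on each example:
  "rnnvblsh" -> "hslbvnnr" -> "hslbvnr"
  "ifyxypchganb" -> "bnaghcpyxyfi" -> "bnaghcpyxyfi"
  "jrzcgdtpqo" -> "oqptdgczrj" -> "oqptdgczrj"
  "zuwoldqrn" -> "nrqdlowuz" -> "nrqdlowuz"
  "rgzyltknhuzj" -> "jzuhnktlyzgr" -> "jzuhnktlyzgr"
  "aqlhmmvnt" -> "tnvmmhlqa" -> "tnvmhlqa"
  probe: "ozqxy" -> "yxqzo" -> "yxqzo"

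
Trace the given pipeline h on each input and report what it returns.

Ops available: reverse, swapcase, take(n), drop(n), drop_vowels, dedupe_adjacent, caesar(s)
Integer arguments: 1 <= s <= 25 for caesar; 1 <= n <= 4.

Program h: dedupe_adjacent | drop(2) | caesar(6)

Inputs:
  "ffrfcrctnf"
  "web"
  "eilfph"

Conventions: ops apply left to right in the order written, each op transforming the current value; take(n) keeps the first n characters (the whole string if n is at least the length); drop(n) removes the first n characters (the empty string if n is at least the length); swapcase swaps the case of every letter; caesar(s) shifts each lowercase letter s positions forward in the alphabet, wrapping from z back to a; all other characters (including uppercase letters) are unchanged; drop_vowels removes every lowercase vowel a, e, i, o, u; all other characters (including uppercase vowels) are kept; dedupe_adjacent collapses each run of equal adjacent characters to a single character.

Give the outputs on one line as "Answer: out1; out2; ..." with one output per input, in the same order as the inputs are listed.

Execution, op by op:
  "ffrfcrctnf" -> "frfcrctnf" -> "fcrctnf" -> "lixiztl"
  "web" -> "web" -> "b" -> "h"
  "eilfph" -> "eilfph" -> "lfph" -> "rlvn"

"lixiztl"; "h"; "rlvn"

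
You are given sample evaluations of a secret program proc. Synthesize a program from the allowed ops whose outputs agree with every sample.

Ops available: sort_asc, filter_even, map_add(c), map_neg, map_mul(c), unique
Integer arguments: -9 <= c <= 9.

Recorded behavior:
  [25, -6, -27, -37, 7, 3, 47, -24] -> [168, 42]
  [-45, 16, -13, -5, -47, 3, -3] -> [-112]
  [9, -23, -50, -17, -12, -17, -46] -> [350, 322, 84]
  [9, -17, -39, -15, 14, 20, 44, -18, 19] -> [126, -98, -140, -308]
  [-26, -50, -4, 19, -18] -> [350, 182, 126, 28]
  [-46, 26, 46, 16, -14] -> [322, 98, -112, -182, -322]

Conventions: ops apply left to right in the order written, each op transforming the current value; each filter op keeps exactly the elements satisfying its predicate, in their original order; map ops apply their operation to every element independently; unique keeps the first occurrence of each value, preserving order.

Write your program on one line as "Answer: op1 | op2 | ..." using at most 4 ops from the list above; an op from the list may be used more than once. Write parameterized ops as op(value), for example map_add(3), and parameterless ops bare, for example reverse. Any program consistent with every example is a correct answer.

unique | sort_asc | filter_even | map_mul(-7)

Check, running the answer program on each example:
  [25, -6, -27, -37, 7, 3, 47, -24] -> [25, -6, -27, -37, 7, 3, 47, -24] -> [-37, -27, -24, -6, 3, 7, 25, 47] -> [-24, -6] -> [168, 42]
  [-45, 16, -13, -5, -47, 3, -3] -> [-45, 16, -13, -5, -47, 3, -3] -> [-47, -45, -13, -5, -3, 3, 16] -> [16] -> [-112]
  [9, -23, -50, -17, -12, -17, -46] -> [9, -23, -50, -17, -12, -46] -> [-50, -46, -23, -17, -12, 9] -> [-50, -46, -12] -> [350, 322, 84]
  [9, -17, -39, -15, 14, 20, 44, -18, 19] -> [9, -17, -39, -15, 14, 20, 44, -18, 19] -> [-39, -18, -17, -15, 9, 14, 19, 20, 44] -> [-18, 14, 20, 44] -> [126, -98, -140, -308]
  [-26, -50, -4, 19, -18] -> [-26, -50, -4, 19, -18] -> [-50, -26, -18, -4, 19] -> [-50, -26, -18, -4] -> [350, 182, 126, 28]
  [-46, 26, 46, 16, -14] -> [-46, 26, 46, 16, -14] -> [-46, -14, 16, 26, 46] -> [-46, -14, 16, 26, 46] -> [322, 98, -112, -182, -322]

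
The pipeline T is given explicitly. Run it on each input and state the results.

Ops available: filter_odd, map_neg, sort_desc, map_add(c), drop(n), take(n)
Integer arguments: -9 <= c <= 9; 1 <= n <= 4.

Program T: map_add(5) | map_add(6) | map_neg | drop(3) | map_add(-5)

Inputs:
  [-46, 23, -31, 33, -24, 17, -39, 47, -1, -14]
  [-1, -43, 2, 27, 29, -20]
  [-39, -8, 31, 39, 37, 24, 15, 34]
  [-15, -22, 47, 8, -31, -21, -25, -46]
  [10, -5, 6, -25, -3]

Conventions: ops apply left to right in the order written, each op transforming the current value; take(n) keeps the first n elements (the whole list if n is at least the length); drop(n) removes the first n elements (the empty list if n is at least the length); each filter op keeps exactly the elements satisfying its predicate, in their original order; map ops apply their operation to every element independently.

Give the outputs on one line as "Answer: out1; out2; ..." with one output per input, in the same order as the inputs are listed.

[-49, 8, -33, 23, -63, -15, -2]; [-43, -45, 4]; [-55, -53, -40, -31, -50]; [-24, 15, 5, 9, 30]; [9, -13]

Execution, op by op:
  [-46, 23, -31, 33, -24, 17, -39, 47, -1, -14] -> [-41, 28, -26, 38, -19, 22, -34, 52, 4, -9] -> [-35, 34, -20, 44, -13, 28, -28, 58, 10, -3] -> [35, -34, 20, -44, 13, -28, 28, -58, -10, 3] -> [-44, 13, -28, 28, -58, -10, 3] -> [-49, 8, -33, 23, -63, -15, -2]
  [-1, -43, 2, 27, 29, -20] -> [4, -38, 7, 32, 34, -15] -> [10, -32, 13, 38, 40, -9] -> [-10, 32, -13, -38, -40, 9] -> [-38, -40, 9] -> [-43, -45, 4]
  [-39, -8, 31, 39, 37, 24, 15, 34] -> [-34, -3, 36, 44, 42, 29, 20, 39] -> [-28, 3, 42, 50, 48, 35, 26, 45] -> [28, -3, -42, -50, -48, -35, -26, -45] -> [-50, -48, -35, -26, -45] -> [-55, -53, -40, -31, -50]
  [-15, -22, 47, 8, -31, -21, -25, -46] -> [-10, -17, 52, 13, -26, -16, -20, -41] -> [-4, -11, 58, 19, -20, -10, -14, -35] -> [4, 11, -58, -19, 20, 10, 14, 35] -> [-19, 20, 10, 14, 35] -> [-24, 15, 5, 9, 30]
  [10, -5, 6, -25, -3] -> [15, 0, 11, -20, 2] -> [21, 6, 17, -14, 8] -> [-21, -6, -17, 14, -8] -> [14, -8] -> [9, -13]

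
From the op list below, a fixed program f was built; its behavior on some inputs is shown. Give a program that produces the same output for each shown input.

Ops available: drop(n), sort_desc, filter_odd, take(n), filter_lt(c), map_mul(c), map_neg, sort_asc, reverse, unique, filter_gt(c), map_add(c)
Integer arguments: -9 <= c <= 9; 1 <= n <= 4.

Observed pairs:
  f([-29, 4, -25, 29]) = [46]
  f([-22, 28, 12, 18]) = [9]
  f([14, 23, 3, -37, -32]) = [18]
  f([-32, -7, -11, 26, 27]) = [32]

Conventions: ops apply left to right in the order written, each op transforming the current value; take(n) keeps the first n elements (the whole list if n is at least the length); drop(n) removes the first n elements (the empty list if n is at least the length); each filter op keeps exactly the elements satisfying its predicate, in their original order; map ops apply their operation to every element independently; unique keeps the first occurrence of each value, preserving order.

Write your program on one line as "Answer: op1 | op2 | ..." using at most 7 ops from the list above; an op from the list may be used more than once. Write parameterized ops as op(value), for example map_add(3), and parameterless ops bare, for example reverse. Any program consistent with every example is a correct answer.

map_add(-6) | take(3) | map_add(-6) | map_add(-9) | drop(2) | map_neg

Check, running the answer program on each example:
  [-29, 4, -25, 29] -> [-35, -2, -31, 23] -> [-35, -2, -31] -> [-41, -8, -37] -> [-50, -17, -46] -> [-46] -> [46]
  [-22, 28, 12, 18] -> [-28, 22, 6, 12] -> [-28, 22, 6] -> [-34, 16, 0] -> [-43, 7, -9] -> [-9] -> [9]
  [14, 23, 3, -37, -32] -> [8, 17, -3, -43, -38] -> [8, 17, -3] -> [2, 11, -9] -> [-7, 2, -18] -> [-18] -> [18]
  [-32, -7, -11, 26, 27] -> [-38, -13, -17, 20, 21] -> [-38, -13, -17] -> [-44, -19, -23] -> [-53, -28, -32] -> [-32] -> [32]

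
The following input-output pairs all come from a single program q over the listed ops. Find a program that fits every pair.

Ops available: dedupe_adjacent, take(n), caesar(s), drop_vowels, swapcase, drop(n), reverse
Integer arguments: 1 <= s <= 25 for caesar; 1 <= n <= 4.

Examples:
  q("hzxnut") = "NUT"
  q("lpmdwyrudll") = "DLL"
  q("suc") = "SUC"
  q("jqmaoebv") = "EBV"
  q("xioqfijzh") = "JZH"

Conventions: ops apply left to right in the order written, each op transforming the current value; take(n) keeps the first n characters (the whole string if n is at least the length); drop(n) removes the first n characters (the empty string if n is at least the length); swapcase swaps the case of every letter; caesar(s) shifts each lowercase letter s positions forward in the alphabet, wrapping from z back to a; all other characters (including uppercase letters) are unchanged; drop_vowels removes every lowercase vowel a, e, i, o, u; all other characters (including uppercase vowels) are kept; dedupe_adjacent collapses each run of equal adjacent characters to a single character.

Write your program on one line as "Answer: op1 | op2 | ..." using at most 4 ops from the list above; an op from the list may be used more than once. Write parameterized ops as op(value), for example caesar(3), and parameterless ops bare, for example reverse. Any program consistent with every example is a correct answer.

reverse | take(3) | reverse | swapcase

Check, running the answer program on each example:
  "hzxnut" -> "tunxzh" -> "tun" -> "nut" -> "NUT"
  "lpmdwyrudll" -> "lldurywdmpl" -> "lld" -> "dll" -> "DLL"
  "suc" -> "cus" -> "cus" -> "suc" -> "SUC"
  "jqmaoebv" -> "vbeoamqj" -> "vbe" -> "ebv" -> "EBV"
  "xioqfijzh" -> "hzjifqoix" -> "hzj" -> "jzh" -> "JZH"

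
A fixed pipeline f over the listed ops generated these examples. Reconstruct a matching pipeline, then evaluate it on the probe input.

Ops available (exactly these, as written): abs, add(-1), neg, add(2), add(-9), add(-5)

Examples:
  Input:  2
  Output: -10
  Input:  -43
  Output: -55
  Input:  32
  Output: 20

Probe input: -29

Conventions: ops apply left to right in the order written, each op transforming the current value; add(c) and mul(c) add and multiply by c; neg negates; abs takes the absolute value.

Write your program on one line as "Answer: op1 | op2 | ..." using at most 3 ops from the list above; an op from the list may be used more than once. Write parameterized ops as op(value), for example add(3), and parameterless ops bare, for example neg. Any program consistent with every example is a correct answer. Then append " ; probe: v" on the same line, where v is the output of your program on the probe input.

add(2) | add(-5) | add(-9) ; probe: -41

Check, running the answer program on each example:
  2 -> 4 -> -1 -> -10
  -43 -> -41 -> -46 -> -55
  32 -> 34 -> 29 -> 20
  probe: -29 -> -27 -> -32 -> -41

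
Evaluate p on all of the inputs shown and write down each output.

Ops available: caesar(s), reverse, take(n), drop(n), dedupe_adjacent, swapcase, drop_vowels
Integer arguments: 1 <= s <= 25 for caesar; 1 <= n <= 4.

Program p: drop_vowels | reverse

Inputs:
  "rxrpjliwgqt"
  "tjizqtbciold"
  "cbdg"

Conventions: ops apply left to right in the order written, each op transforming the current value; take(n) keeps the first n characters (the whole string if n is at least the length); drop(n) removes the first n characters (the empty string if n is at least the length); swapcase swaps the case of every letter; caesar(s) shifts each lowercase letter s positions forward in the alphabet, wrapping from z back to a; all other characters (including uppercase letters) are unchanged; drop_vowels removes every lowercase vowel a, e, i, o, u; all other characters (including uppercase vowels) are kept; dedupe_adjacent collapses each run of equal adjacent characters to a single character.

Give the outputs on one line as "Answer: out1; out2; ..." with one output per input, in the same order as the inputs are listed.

"tqgwljprxr"; "dlcbtqzjt"; "gdbc"

Execution, op by op:
  "rxrpjliwgqt" -> "rxrpjlwgqt" -> "tqgwljprxr"
  "tjizqtbciold" -> "tjzqtbcld" -> "dlcbtqzjt"
  "cbdg" -> "cbdg" -> "gdbc"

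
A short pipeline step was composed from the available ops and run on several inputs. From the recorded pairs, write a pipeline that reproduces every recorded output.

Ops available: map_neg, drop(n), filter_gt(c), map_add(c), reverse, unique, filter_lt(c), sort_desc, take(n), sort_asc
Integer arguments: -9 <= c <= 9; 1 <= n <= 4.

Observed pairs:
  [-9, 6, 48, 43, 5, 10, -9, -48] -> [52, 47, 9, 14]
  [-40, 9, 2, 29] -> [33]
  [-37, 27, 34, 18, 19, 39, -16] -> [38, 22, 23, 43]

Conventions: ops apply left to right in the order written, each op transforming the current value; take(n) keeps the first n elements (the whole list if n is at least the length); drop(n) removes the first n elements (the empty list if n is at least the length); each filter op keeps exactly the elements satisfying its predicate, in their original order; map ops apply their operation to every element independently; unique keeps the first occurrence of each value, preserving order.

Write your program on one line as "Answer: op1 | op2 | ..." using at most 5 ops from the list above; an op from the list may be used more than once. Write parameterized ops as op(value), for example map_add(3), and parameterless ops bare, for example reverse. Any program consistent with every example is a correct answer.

map_add(4) | unique | filter_gt(7) | drop(1)

Check, running the answer program on each example:
  [-9, 6, 48, 43, 5, 10, -9, -48] -> [-5, 10, 52, 47, 9, 14, -5, -44] -> [-5, 10, 52, 47, 9, 14, -44] -> [10, 52, 47, 9, 14] -> [52, 47, 9, 14]
  [-40, 9, 2, 29] -> [-36, 13, 6, 33] -> [-36, 13, 6, 33] -> [13, 33] -> [33]
  [-37, 27, 34, 18, 19, 39, -16] -> [-33, 31, 38, 22, 23, 43, -12] -> [-33, 31, 38, 22, 23, 43, -12] -> [31, 38, 22, 23, 43] -> [38, 22, 23, 43]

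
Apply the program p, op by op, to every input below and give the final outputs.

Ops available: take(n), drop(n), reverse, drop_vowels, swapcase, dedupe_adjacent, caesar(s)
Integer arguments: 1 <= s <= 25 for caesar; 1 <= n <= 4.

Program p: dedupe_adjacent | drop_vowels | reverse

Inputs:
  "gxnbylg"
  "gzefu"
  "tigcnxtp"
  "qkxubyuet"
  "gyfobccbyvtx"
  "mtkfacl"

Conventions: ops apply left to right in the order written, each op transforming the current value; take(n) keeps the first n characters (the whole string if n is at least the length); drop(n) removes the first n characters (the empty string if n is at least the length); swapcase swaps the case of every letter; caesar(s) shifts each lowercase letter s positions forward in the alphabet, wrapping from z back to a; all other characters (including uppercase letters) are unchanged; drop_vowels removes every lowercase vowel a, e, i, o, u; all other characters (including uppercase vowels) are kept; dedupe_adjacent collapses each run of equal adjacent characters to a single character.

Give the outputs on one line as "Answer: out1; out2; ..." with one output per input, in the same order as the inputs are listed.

"glybnxg"; "fzg"; "ptxncgt"; "tybxkq"; "xtvybcbfyg"; "lcfktm"

Execution, op by op:
  "gxnbylg" -> "gxnbylg" -> "gxnbylg" -> "glybnxg"
  "gzefu" -> "gzefu" -> "gzf" -> "fzg"
  "tigcnxtp" -> "tigcnxtp" -> "tgcnxtp" -> "ptxncgt"
  "qkxubyuet" -> "qkxubyuet" -> "qkxbyt" -> "tybxkq"
  "gyfobccbyvtx" -> "gyfobcbyvtx" -> "gyfbcbyvtx" -> "xtvybcbfyg"
  "mtkfacl" -> "mtkfacl" -> "mtkfcl" -> "lcfktm"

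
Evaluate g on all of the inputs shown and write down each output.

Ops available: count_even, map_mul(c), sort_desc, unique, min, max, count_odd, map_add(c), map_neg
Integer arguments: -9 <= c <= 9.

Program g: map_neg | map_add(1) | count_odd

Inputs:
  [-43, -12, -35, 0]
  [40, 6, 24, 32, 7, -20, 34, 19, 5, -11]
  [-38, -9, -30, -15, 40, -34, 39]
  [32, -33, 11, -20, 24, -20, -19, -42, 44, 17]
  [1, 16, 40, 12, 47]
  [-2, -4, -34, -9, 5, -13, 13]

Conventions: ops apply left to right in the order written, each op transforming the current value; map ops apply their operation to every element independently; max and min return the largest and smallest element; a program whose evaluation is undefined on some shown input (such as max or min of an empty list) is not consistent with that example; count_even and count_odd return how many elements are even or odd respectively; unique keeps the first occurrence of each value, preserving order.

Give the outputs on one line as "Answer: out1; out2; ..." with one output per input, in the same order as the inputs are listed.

Execution, op by op:
  [-43, -12, -35, 0] -> [43, 12, 35, 0] -> [44, 13, 36, 1] -> 2
  [40, 6, 24, 32, 7, -20, 34, 19, 5, -11] -> [-40, -6, -24, -32, -7, 20, -34, -19, -5, 11] -> [-39, -5, -23, -31, -6, 21, -33, -18, -4, 12] -> 6
  [-38, -9, -30, -15, 40, -34, 39] -> [38, 9, 30, 15, -40, 34, -39] -> [39, 10, 31, 16, -39, 35, -38] -> 4
  [32, -33, 11, -20, 24, -20, -19, -42, 44, 17] -> [-32, 33, -11, 20, -24, 20, 19, 42, -44, -17] -> [-31, 34, -10, 21, -23, 21, 20, 43, -43, -16] -> 6
  [1, 16, 40, 12, 47] -> [-1, -16, -40, -12, -47] -> [0, -15, -39, -11, -46] -> 3
  [-2, -4, -34, -9, 5, -13, 13] -> [2, 4, 34, 9, -5, 13, -13] -> [3, 5, 35, 10, -4, 14, -12] -> 3

2; 6; 4; 6; 3; 3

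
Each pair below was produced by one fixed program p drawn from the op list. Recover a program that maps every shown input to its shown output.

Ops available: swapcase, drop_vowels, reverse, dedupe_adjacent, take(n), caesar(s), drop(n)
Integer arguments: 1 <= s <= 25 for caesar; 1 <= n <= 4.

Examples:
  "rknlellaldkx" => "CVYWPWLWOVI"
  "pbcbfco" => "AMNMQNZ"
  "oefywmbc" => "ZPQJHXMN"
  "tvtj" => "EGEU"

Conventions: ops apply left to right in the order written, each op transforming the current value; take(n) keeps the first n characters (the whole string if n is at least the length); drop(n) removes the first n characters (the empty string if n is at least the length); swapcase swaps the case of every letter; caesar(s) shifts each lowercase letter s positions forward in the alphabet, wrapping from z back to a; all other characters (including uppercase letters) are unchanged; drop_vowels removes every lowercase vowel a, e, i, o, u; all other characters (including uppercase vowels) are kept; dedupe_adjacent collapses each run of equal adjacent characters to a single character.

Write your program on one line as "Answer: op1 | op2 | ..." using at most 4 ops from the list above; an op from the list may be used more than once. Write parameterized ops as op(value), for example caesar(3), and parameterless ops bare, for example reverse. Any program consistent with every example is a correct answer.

caesar(24) | dedupe_adjacent | caesar(13) | swapcase

Check, running the answer program on each example:
  "rknlellaldkx" -> "piljcjjyjbiv" -> "piljcjyjbiv" -> "cvywpwlwovi" -> "CVYWPWLWOVI"
  "pbcbfco" -> "nzazdam" -> "nzazdam" -> "amnmqnz" -> "AMNMQNZ"
  "oefywmbc" -> "mcdwukza" -> "mcdwukza" -> "zpqjhxmn" -> "ZPQJHXMN"
  "tvtj" -> "rtrh" -> "rtrh" -> "egeu" -> "EGEU"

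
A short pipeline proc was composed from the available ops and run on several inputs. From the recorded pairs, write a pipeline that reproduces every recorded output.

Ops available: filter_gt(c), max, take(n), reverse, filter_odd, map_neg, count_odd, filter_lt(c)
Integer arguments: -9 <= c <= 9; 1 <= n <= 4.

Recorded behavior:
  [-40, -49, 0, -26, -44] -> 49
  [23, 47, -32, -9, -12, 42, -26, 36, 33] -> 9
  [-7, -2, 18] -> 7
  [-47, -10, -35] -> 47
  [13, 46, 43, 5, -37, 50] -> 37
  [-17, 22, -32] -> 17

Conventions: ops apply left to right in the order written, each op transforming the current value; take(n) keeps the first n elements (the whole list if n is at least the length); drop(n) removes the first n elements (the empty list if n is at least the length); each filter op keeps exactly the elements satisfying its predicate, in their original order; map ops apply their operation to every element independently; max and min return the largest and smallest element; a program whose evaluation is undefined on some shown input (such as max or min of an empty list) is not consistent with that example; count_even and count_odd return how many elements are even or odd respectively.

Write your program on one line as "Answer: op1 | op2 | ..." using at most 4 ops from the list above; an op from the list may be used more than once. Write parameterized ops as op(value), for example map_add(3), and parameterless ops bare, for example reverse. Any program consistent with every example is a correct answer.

filter_lt(-2) | filter_odd | map_neg | max

Check, running the answer program on each example:
  [-40, -49, 0, -26, -44] -> [-40, -49, -26, -44] -> [-49] -> [49] -> 49
  [23, 47, -32, -9, -12, 42, -26, 36, 33] -> [-32, -9, -12, -26] -> [-9] -> [9] -> 9
  [-7, -2, 18] -> [-7] -> [-7] -> [7] -> 7
  [-47, -10, -35] -> [-47, -10, -35] -> [-47, -35] -> [47, 35] -> 47
  [13, 46, 43, 5, -37, 50] -> [-37] -> [-37] -> [37] -> 37
  [-17, 22, -32] -> [-17, -32] -> [-17] -> [17] -> 17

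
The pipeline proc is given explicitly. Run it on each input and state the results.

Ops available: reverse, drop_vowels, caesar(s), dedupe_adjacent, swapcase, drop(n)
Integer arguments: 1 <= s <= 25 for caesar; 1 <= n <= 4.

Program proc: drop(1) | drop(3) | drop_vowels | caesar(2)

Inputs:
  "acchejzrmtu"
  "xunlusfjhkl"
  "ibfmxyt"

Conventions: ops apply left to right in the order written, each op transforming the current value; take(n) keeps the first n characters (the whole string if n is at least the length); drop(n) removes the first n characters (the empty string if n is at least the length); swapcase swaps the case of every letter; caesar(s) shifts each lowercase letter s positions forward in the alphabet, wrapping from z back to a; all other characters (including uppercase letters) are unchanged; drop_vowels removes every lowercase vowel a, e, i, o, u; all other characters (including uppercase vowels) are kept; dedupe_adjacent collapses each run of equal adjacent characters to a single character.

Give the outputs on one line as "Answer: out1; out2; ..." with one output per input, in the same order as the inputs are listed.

Execution, op by op:
  "acchejzrmtu" -> "cchejzrmtu" -> "ejzrmtu" -> "jzrmt" -> "lbtov"
  "xunlusfjhkl" -> "unlusfjhkl" -> "usfjhkl" -> "sfjhkl" -> "uhljmn"
  "ibfmxyt" -> "bfmxyt" -> "xyt" -> "xyt" -> "zav"

"lbtov"; "uhljmn"; "zav"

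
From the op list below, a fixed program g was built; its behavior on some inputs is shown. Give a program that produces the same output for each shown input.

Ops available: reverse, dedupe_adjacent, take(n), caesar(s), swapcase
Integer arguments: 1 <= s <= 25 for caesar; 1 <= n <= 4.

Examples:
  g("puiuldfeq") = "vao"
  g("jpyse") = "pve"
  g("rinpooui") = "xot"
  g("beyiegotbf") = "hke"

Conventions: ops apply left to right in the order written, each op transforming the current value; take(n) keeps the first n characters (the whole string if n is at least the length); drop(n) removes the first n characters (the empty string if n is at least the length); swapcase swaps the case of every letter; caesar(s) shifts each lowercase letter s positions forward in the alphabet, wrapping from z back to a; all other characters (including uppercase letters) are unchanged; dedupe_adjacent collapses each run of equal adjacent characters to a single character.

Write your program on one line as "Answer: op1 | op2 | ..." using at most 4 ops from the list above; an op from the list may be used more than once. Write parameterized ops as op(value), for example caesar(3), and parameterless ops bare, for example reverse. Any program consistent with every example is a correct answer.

take(3) | caesar(20) | caesar(12)

Check, running the answer program on each example:
  "puiuldfeq" -> "pui" -> "joc" -> "vao"
  "jpyse" -> "jpy" -> "djs" -> "pve"
  "rinpooui" -> "rin" -> "lch" -> "xot"
  "beyiegotbf" -> "bey" -> "vys" -> "hke"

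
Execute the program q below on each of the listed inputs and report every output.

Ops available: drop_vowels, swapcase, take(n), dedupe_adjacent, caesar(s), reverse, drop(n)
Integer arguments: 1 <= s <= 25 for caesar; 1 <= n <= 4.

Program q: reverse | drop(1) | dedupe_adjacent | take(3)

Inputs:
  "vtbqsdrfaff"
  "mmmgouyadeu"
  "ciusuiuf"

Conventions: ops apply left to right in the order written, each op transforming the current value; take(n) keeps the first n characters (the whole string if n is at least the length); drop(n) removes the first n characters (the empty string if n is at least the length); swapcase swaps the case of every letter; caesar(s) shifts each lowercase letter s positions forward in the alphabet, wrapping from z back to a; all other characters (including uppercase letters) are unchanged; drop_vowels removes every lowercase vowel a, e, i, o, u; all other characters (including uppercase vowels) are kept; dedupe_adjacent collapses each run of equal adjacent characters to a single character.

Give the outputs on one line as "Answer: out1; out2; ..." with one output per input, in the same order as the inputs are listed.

Execution, op by op:
  "vtbqsdrfaff" -> "ffafrdsqbtv" -> "fafrdsqbtv" -> "fafrdsqbtv" -> "faf"
  "mmmgouyadeu" -> "uedayuogmmm" -> "edayuogmmm" -> "edayuogm" -> "eda"
  "ciusuiuf" -> "fuiusuic" -> "uiusuic" -> "uiusuic" -> "uiu"

"faf"; "eda"; "uiu"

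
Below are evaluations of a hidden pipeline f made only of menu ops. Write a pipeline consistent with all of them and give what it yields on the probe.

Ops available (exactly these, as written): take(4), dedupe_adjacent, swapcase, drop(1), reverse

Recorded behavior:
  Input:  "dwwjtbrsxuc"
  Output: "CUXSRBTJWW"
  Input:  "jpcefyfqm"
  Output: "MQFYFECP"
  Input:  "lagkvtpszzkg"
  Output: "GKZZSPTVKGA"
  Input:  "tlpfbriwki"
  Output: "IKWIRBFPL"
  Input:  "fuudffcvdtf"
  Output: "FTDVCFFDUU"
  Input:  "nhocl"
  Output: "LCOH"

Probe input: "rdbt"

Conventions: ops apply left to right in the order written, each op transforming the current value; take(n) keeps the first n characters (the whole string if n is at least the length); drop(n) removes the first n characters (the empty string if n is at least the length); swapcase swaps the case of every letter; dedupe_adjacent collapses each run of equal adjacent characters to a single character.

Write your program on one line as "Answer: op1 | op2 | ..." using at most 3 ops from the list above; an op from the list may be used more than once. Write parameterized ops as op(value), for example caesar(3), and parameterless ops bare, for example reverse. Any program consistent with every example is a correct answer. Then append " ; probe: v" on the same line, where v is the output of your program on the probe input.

swapcase | drop(1) | reverse ; probe: "TBD"

Check, running the answer program on each example:
  "dwwjtbrsxuc" -> "DWWJTBRSXUC" -> "WWJTBRSXUC" -> "CUXSRBTJWW"
  "jpcefyfqm" -> "JPCEFYFQM" -> "PCEFYFQM" -> "MQFYFECP"
  "lagkvtpszzkg" -> "LAGKVTPSZZKG" -> "AGKVTPSZZKG" -> "GKZZSPTVKGA"
  "tlpfbriwki" -> "TLPFBRIWKI" -> "LPFBRIWKI" -> "IKWIRBFPL"
  "fuudffcvdtf" -> "FUUDFFCVDTF" -> "UUDFFCVDTF" -> "FTDVCFFDUU"
  "nhocl" -> "NHOCL" -> "HOCL" -> "LCOH"
  probe: "rdbt" -> "RDBT" -> "DBT" -> "TBD"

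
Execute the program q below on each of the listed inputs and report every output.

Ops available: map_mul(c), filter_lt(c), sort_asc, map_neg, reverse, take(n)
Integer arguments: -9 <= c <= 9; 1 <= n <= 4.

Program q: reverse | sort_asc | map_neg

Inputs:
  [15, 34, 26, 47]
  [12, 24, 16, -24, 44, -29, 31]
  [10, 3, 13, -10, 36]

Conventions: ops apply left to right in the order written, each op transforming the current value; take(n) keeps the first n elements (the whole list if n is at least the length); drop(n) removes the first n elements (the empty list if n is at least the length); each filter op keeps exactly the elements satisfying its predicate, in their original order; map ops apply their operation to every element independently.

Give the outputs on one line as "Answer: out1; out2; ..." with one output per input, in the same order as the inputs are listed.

[-15, -26, -34, -47]; [29, 24, -12, -16, -24, -31, -44]; [10, -3, -10, -13, -36]

Execution, op by op:
  [15, 34, 26, 47] -> [47, 26, 34, 15] -> [15, 26, 34, 47] -> [-15, -26, -34, -47]
  [12, 24, 16, -24, 44, -29, 31] -> [31, -29, 44, -24, 16, 24, 12] -> [-29, -24, 12, 16, 24, 31, 44] -> [29, 24, -12, -16, -24, -31, -44]
  [10, 3, 13, -10, 36] -> [36, -10, 13, 3, 10] -> [-10, 3, 10, 13, 36] -> [10, -3, -10, -13, -36]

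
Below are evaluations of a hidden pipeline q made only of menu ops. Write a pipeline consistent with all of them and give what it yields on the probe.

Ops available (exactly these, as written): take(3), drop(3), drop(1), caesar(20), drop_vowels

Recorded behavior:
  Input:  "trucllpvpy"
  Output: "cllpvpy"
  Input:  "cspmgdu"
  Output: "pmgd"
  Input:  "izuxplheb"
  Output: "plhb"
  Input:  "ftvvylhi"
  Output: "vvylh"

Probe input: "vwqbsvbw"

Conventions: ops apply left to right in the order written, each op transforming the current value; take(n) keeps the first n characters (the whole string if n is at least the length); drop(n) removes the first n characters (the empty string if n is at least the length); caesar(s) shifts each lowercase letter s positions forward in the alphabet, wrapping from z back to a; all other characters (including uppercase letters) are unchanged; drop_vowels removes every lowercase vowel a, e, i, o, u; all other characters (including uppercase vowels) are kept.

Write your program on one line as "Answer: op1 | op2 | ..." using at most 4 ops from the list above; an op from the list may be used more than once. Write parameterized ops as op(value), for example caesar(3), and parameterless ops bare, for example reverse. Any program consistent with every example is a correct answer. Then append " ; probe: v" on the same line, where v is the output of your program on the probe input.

drop_vowels | drop(1) | drop(1) ; probe: "qbsvbw"

Check, running the answer program on each example:
  "trucllpvpy" -> "trcllpvpy" -> "rcllpvpy" -> "cllpvpy"
  "cspmgdu" -> "cspmgd" -> "spmgd" -> "pmgd"
  "izuxplheb" -> "zxplhb" -> "xplhb" -> "plhb"
  "ftvvylhi" -> "ftvvylh" -> "tvvylh" -> "vvylh"
  probe: "vwqbsvbw" -> "vwqbsvbw" -> "wqbsvbw" -> "qbsvbw"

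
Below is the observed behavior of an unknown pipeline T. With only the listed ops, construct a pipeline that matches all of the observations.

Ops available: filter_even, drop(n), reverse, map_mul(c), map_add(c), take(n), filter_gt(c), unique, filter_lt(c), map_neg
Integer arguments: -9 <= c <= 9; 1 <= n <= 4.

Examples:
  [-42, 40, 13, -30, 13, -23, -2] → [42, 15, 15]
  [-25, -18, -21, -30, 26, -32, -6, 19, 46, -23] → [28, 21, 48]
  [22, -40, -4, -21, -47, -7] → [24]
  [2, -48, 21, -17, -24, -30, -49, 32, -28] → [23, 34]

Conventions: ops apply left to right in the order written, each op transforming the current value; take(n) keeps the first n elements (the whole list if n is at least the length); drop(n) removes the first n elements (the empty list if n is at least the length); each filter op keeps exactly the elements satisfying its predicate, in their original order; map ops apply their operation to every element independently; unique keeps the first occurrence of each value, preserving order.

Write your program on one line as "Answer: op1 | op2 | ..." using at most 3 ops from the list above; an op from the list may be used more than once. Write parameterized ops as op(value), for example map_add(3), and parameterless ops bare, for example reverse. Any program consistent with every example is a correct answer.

filter_gt(9) | map_add(2)

Check, running the answer program on each example:
  [-42, 40, 13, -30, 13, -23, -2] -> [40, 13, 13] -> [42, 15, 15]
  [-25, -18, -21, -30, 26, -32, -6, 19, 46, -23] -> [26, 19, 46] -> [28, 21, 48]
  [22, -40, -4, -21, -47, -7] -> [22] -> [24]
  [2, -48, 21, -17, -24, -30, -49, 32, -28] -> [21, 32] -> [23, 34]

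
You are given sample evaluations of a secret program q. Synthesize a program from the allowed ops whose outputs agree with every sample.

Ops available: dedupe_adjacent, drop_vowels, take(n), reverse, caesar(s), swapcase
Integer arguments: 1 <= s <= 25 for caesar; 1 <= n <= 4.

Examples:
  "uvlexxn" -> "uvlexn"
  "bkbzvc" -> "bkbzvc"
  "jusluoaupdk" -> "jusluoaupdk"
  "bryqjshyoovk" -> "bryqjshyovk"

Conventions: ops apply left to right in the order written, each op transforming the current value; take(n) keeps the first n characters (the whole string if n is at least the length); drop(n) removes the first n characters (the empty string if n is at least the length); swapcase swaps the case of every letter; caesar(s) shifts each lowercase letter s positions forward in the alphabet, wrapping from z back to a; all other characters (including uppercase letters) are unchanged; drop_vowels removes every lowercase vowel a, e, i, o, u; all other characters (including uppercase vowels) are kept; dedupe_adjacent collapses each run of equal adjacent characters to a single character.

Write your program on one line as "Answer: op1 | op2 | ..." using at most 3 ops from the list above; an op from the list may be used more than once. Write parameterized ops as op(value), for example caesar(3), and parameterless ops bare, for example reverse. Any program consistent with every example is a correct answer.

swapcase | dedupe_adjacent | swapcase

Check, running the answer program on each example:
  "uvlexxn" -> "UVLEXXN" -> "UVLEXN" -> "uvlexn"
  "bkbzvc" -> "BKBZVC" -> "BKBZVC" -> "bkbzvc"
  "jusluoaupdk" -> "JUSLUOAUPDK" -> "JUSLUOAUPDK" -> "jusluoaupdk"
  "bryqjshyoovk" -> "BRYQJSHYOOVK" -> "BRYQJSHYOVK" -> "bryqjshyovk"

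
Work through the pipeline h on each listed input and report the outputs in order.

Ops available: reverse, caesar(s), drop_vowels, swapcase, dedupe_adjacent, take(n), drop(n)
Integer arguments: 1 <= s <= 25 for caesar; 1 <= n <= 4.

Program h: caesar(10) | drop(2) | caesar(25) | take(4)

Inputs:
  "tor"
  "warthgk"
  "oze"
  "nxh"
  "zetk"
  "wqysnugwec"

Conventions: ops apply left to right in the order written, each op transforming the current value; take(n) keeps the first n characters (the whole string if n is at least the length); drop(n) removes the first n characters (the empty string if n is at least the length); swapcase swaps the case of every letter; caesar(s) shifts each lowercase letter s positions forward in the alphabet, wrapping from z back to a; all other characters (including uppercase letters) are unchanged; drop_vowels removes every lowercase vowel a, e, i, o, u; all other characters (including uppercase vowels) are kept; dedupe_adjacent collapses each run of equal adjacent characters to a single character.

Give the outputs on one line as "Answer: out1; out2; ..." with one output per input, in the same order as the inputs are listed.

"a"; "acqp"; "n"; "q"; "ct"; "hbwd"

Execution, op by op:
  "tor" -> "dyb" -> "b" -> "a" -> "a"
  "warthgk" -> "gkbdrqu" -> "bdrqu" -> "acqpt" -> "acqp"
  "oze" -> "yjo" -> "o" -> "n" -> "n"
  "nxh" -> "xhr" -> "r" -> "q" -> "q"
  "zetk" -> "jodu" -> "du" -> "ct" -> "ct"
  "wqysnugwec" -> "gaicxeqgom" -> "icxeqgom" -> "hbwdpfnl" -> "hbwd"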